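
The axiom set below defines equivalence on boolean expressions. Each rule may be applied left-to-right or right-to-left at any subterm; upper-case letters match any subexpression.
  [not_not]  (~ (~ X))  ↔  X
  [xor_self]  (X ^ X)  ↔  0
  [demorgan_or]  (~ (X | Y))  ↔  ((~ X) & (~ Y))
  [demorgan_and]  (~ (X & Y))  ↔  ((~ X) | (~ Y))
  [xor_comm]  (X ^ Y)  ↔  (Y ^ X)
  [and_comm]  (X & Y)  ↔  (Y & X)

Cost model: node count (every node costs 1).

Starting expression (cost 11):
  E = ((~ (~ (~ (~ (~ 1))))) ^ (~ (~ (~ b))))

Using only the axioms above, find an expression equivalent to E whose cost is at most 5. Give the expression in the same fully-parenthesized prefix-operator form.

((~ 1) ^ (~ b))   [cost 5]

step 1: not_not (→) rewrites (~ (~ b)) into b, now ((~ (~ (~ (~ (~ 1))))) ^ (~ b))
step 2: not_not (→) rewrites (~ (~ 1)) into 1, now ((~ (~ (~ 1))) ^ (~ b))
step 3: not_not (→) rewrites (~ (~ 1)) into 1, reaching cost 5 (bound 5)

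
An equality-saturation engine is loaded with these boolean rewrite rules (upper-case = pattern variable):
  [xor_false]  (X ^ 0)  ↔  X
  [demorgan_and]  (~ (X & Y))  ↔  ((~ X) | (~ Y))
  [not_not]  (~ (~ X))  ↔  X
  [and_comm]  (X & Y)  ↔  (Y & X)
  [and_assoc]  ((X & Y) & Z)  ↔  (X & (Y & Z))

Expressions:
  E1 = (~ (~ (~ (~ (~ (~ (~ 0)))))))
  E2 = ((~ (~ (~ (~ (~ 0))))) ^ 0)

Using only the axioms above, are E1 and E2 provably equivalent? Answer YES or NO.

YES

step 1: not_not (→) rewrites (~ (~ (~ 0))) into (~ 0), now (~ (~ (~ (~ (~ 0)))))
step 2: not_not (→) rewrites (~ (~ 0)) into 0, now (~ (~ (~ 0)))
step 3: xor_false (←) rewrites (~ (~ (~ 0))) into ((~ (~ (~ 0))) ^ 0)
step 4: not_not (←) rewrites (~ (~ 0)) into (~ (~ (~ (~ 0)))), which is E2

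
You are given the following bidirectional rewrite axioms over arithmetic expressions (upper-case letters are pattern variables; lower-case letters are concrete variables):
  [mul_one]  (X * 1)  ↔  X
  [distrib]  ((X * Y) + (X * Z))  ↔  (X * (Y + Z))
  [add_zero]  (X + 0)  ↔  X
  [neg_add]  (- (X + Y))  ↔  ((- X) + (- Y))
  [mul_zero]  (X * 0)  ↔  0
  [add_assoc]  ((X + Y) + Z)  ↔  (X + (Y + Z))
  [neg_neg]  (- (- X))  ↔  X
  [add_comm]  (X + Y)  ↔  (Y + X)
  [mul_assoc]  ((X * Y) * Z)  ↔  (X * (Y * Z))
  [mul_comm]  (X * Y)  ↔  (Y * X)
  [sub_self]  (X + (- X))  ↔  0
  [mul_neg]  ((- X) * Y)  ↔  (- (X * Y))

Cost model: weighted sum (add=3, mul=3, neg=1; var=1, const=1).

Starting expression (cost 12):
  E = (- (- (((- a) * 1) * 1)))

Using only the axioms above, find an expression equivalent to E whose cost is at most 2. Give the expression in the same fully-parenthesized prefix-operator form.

(- a)   [cost 2]

(1) ((- a) * 1)  =[mul_one →]=  (- a)    ⊢ (- (- ((- a) * 1)))
(2) ((- a) * 1)  =[mul_one →]=  (- a)    ⊢ (- (- (- a)))
(3) (- (- a))  =[neg_neg →]=  a    ⊢ cost 2, within 2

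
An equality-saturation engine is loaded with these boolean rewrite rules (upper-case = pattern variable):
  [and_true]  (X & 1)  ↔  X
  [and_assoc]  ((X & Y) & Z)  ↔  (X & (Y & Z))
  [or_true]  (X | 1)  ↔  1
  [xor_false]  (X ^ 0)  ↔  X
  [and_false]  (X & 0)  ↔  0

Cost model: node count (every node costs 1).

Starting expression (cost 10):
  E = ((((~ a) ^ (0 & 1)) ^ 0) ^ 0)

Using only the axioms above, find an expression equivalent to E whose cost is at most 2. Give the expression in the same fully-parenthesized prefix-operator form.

(~ a)   [cost 2]

(1) ((((~ a) ^ (0 & 1)) ^ 0) ^ 0)  =[xor_false →]=  (((~ a) ^ (0 & 1)) ^ 0)
(2) (0 & 1)  =[and_true →]=  0    ⊢ (((~ a) ^ 0) ^ 0)
(3) (((~ a) ^ 0) ^ 0)  =[xor_false →]=  ((~ a) ^ 0)
(4) ((~ a) ^ 0)  =[xor_false →]=  (~ a)    ⊢ cost 2, within 2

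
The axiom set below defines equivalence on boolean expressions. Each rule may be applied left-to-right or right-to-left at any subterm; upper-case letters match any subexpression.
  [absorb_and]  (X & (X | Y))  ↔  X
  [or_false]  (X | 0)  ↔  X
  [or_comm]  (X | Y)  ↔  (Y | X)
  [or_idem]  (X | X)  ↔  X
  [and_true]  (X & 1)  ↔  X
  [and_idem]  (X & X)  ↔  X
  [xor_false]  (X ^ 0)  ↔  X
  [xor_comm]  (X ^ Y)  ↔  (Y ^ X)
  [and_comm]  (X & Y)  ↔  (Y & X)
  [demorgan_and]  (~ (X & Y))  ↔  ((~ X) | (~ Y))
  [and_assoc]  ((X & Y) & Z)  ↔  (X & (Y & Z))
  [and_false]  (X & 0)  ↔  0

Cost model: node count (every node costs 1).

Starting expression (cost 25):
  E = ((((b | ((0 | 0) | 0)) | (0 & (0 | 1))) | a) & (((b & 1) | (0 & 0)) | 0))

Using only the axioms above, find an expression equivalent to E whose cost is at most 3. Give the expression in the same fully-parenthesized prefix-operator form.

(b | 0)   [cost 3]

step 1: or_false (→) rewrites ((0 | 0) | 0) into (0 | 0), now ((((b | (0 | 0)) | (0 & (0 | 1))) | a) & (((b & 1) | (0 & 0)) | 0))
step 2: or_false (→) rewrites (0 | 0) into 0, now ((((b | 0) | (0 & (0 | 1))) | a) & (((b & 1) | (0 & 0)) | 0))
step 3: absorb_and (→) rewrites (0 & (0 | 1)) into 0, now ((((b | 0) | 0) | a) & (((b & 1) | (0 & 0)) | 0))
step 4: and_true (→) rewrites (b & 1) into b, now ((((b | 0) | 0) | a) & ((b | (0 & 0)) | 0))
step 5: and_idem (→) rewrites (0 & 0) into 0, now ((((b | 0) | 0) | a) & ((b | 0) | 0))
step 6: and_comm (→) rewrites ((((b | 0) | 0) | a) & ((b | 0) | 0)) into (((b | 0) | 0) & (((b | 0) | 0) | a))
step 7: absorb_and (→) rewrites (((b | 0) | 0) & (((b | 0) | 0) | a)) into ((b | 0) | 0)
step 8: or_false (→) rewrites ((b | 0) | 0) into (b | 0), reaching cost 3 (bound 3)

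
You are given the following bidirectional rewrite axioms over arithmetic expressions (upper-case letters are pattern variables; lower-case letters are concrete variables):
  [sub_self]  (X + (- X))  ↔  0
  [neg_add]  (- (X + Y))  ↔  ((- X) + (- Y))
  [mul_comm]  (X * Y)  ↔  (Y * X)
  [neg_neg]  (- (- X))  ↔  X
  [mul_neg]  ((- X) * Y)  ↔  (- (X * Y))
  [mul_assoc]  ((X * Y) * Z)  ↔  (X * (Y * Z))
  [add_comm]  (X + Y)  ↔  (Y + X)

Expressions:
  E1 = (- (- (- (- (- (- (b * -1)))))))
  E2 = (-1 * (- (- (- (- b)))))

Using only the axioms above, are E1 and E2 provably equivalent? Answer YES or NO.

(1) (- (- (- (- (- (- (b * -1)))))))  =[neg_neg →]=  (- (- (- (- (b * -1)))))
(2) (- (- (- (- (b * -1)))))  =[neg_neg →]=  (- (- (b * -1)))
(3) (- (- (b * -1)))  =[neg_neg →]=  (b * -1)
(4) (b * -1)  =[mul_comm →]=  (-1 * b)
(5) b  =[neg_neg ←]=  (- (- b))    ⊢ (-1 * (- (- b)))
(6) (- (- b))  =[neg_neg ←]=  (- (- (- (- b))))    ⊢ E2

YES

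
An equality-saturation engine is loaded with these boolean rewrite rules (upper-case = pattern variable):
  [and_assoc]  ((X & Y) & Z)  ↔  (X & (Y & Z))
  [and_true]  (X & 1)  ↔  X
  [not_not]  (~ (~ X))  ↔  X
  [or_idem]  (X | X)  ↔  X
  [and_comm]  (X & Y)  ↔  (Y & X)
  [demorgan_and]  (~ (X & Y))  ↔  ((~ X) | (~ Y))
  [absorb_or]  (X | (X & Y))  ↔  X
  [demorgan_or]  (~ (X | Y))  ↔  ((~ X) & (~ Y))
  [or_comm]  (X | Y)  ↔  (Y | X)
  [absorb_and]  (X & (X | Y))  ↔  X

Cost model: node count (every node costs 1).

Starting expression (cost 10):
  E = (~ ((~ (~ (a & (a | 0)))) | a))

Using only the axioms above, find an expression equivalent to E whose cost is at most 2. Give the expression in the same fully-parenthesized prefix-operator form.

step 1: absorb_and (→) rewrites (a & (a | 0)) into a, now (~ ((~ (~ a)) | a))
step 2: not_not (→) rewrites (~ (~ a)) into a, now (~ (a | a))
step 3: or_idem (→) rewrites (a | a) into a, reaching cost 2 (bound 2)

(~ a)   [cost 2]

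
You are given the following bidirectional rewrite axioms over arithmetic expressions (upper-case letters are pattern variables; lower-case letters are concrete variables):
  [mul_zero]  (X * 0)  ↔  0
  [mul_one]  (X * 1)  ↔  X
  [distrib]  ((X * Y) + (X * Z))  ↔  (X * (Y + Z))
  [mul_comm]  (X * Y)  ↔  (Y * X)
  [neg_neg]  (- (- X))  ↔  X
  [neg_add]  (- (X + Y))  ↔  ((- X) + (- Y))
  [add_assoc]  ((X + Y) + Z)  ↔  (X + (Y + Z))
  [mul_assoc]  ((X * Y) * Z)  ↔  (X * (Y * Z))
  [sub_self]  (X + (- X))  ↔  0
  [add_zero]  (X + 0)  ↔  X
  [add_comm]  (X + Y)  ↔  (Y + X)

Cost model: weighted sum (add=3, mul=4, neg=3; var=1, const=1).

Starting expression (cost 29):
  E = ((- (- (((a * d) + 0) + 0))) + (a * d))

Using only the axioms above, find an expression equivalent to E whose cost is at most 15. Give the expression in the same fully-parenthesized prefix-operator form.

((a * d) + (a * d))   [cost 15]

(1) (((a * d) + 0) + 0)  =[add_zero →]=  ((a * d) + 0)    ⊢ ((- (- ((a * d) + 0))) + (a * d))
(2) (- (- ((a * d) + 0)))  =[neg_neg →]=  ((a * d) + 0)    ⊢ (((a * d) + 0) + (a * d))
(3) ((a * d) + 0)  =[add_zero →]=  (a * d)    ⊢ cost 15, within 15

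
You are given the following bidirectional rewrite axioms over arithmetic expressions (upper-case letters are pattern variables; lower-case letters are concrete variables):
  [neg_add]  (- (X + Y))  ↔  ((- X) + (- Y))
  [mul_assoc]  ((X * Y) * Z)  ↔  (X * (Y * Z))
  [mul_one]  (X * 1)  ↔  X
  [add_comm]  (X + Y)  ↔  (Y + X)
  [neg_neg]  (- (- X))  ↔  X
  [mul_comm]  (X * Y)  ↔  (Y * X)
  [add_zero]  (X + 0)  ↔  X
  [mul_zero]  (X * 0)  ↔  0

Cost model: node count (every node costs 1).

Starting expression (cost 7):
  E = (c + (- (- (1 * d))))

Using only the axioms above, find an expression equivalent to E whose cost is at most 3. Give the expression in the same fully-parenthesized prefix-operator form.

(c + d)   [cost 3]

step 1: neg_neg (→) rewrites (- (- (1 * d))) into (1 * d), now (c + (1 * d))
step 2: mul_comm (→) rewrites (1 * d) into (d * 1), now (c + (d * 1))
step 3: mul_one (→) rewrites (d * 1) into d, reaching cost 3 (bound 3)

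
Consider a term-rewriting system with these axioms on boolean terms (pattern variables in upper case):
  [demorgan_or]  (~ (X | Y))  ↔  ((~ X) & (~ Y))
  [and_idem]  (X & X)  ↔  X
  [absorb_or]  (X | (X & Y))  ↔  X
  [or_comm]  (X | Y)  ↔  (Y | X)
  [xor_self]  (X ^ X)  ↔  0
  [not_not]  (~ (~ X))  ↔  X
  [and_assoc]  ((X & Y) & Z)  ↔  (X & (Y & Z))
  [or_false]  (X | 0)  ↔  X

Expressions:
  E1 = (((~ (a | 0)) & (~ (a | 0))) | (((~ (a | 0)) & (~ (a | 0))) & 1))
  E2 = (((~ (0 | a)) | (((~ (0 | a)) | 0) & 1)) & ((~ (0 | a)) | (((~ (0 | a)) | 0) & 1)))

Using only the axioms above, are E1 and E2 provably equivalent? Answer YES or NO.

YES

1. [absorb_or →] (((~ (a | 0)) & (~ (a | 0))) | (((~ (a | 0)) & (~ (a | 0))) & 1))  →  ((~ (a | 0)) & (~ (a | 0)))
2. [and_idem →] ((~ (a | 0)) & (~ (a | 0)))  →  (~ (a | 0))
3. [or_comm →] (a | 0)  →  (0 | a);  E1 = (~ (0 | a))
4. [absorb_or ←] (~ (0 | a))  →  ((~ (0 | a)) | ((~ (0 | a)) & 1))
5. [or_false ←] (~ (0 | a))  →  ((~ (0 | a)) | 0);  E1 = ((~ (0 | a)) | (((~ (0 | a)) | 0) & 1))
6. [and_idem ←] ((~ (0 | a)) | (((~ (0 | a)) | 0) & 1))  →  (((~ (0 | a)) | (((~ (0 | a)) | 0) & 1)) & ((~ (0 | a)) | (((~ (0 | a)) | 0) & 1)));  this is E2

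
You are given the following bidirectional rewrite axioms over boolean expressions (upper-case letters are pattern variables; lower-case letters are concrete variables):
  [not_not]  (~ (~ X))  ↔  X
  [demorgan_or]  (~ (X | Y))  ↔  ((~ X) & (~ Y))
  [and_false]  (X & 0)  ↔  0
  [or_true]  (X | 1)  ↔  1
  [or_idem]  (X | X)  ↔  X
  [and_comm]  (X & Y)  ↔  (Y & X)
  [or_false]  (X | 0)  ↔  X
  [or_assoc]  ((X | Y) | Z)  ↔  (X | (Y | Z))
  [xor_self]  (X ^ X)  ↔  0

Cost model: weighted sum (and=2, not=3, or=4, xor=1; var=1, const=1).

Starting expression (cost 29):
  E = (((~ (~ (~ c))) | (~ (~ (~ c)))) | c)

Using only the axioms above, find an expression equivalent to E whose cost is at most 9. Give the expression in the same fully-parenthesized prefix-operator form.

1. [not_not →] (~ (~ c))  →  c;  E = (((~ (~ (~ c))) | (~ c)) | c)
2. [not_not →] (~ (~ c))  →  c;  E = (((~ c) | (~ c)) | c)
3. [or_idem →] ((~ c) | (~ c))  →  (~ c);  cost 9 ≤ 9, done

((~ c) | c)   [cost 9]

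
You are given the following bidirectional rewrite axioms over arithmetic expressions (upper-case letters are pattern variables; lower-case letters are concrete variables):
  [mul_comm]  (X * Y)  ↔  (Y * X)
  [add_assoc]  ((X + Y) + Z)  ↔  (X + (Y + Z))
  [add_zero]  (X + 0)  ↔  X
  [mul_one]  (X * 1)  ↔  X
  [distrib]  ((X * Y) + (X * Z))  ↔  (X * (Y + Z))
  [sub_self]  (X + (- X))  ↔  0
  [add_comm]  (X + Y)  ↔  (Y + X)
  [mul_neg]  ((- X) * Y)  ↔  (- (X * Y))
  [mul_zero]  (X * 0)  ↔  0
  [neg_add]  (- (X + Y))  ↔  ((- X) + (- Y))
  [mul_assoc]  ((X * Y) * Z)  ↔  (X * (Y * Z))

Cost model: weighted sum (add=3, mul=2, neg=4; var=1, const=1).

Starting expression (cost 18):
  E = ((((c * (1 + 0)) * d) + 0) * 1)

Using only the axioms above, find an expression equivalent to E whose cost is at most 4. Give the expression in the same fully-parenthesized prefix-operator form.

(c * d)   [cost 4]

step 1: add_zero (→) rewrites (((c * (1 + 0)) * d) + 0) into ((c * (1 + 0)) * d), now (((c * (1 + 0)) * d) * 1)
step 2: add_zero (→) rewrites (1 + 0) into 1, now (((c * 1) * d) * 1)
step 3: mul_one (→) rewrites (((c * 1) * d) * 1) into ((c * 1) * d)
step 4: mul_one (→) rewrites (c * 1) into c, reaching cost 4 (bound 4)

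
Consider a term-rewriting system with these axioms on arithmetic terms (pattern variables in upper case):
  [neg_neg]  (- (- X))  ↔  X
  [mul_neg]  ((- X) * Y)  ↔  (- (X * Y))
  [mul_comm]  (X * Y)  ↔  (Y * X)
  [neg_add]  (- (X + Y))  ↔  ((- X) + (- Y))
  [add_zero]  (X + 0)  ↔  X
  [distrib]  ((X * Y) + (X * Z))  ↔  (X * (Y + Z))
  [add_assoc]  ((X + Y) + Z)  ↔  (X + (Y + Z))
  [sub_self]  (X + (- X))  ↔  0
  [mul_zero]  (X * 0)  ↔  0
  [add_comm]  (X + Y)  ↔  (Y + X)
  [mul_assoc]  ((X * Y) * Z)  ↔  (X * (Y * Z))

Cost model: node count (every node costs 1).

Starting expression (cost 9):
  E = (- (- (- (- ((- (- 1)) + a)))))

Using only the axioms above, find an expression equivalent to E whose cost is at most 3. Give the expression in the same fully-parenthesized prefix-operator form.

(1 + a)   [cost 3]

(1) (- (- (- (- ((- (- 1)) + a)))))  =[neg_neg →]=  (- (- ((- (- 1)) + a)))
(2) (- (- ((- (- 1)) + a)))  =[neg_neg →]=  ((- (- 1)) + a)
(3) (- (- 1))  =[neg_neg →]=  1    ⊢ cost 3, within 3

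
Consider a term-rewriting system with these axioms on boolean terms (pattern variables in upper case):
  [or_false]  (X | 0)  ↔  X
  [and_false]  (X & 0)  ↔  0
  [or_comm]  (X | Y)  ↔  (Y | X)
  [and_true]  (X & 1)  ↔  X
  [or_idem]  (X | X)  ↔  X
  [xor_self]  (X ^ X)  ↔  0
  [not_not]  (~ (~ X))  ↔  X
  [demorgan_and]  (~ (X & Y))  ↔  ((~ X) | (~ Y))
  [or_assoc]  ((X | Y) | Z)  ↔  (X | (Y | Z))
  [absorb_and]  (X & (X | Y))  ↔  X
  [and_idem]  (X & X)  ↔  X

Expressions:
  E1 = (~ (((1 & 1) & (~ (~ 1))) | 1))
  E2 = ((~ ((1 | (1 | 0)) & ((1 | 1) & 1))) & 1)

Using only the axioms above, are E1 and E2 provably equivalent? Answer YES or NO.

1. [and_true →] (1 & 1)  →  1;  E1 = (~ ((1 & (~ (~ 1))) | 1))
2. [not_not →] (~ (~ 1))  →  1;  E1 = (~ ((1 & 1) | 1))
3. [and_idem →] (1 & 1)  →  1;  E1 = (~ (1 | 1))
4. [and_idem ←] (1 | 1)  →  ((1 | 1) & (1 | 1));  E1 = (~ ((1 | 1) & (1 | 1)))
5. [or_false ←] 1  →  (1 | 0);  E1 = (~ ((1 | (1 | 0)) & (1 | 1)))
6. [and_true ←] (1 | 1)  →  ((1 | 1) & 1);  E1 = (~ ((1 | (1 | 0)) & ((1 | 1) & 1)))
7. [and_true ←] (~ ((1 | (1 | 0)) & ((1 | 1) & 1)))  →  ((~ ((1 | (1 | 0)) & ((1 | 1) & 1))) & 1);  this is E2

YES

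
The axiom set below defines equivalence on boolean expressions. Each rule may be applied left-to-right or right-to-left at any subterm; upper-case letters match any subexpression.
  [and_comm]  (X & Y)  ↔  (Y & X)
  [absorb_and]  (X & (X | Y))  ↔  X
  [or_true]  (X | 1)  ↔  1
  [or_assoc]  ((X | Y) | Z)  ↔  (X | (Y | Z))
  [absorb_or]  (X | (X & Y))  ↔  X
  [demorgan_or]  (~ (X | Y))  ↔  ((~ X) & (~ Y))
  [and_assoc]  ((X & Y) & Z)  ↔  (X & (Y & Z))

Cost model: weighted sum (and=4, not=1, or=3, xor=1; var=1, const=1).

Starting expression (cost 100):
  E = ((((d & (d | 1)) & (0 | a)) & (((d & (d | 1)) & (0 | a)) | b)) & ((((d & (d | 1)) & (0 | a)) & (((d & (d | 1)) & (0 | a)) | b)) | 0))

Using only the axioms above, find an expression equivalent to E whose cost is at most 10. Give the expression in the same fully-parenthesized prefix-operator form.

(d & (0 | a))   [cost 10]

(1) ((((d & (d | 1)) & (0 | a)) & (((d & (d | 1)) & (0 | a)) | b)) & ((((d & (d | 1)) & (0 | a)) & (((d & (d | 1)) & (0 | a)) | b)) | 0))  =[absorb_and →]=  (((d & (d | 1)) & (0 | a)) & (((d & (d | 1)) & (0 | a)) | b))
(2) (((d & (d | 1)) & (0 | a)) & (((d & (d | 1)) & (0 | a)) | b))  =[absorb_and →]=  ((d & (d | 1)) & (0 | a))
(3) (d & (d | 1))  =[absorb_and →]=  d    ⊢ cost 10, within 10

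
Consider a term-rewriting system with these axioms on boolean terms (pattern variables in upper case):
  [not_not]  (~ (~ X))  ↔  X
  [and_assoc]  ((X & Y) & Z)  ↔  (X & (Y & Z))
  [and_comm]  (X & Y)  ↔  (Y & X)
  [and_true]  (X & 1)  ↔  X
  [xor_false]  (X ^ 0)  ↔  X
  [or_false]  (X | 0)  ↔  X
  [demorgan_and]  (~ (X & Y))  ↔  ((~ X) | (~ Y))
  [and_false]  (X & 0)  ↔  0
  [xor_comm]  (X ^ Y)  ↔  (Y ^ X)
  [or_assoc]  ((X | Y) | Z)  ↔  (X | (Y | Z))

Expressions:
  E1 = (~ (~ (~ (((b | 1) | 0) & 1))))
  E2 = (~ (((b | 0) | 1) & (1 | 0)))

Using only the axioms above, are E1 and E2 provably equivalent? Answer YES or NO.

YES

(1) ((b | 1) | 0)  =[or_false →]=  (b | 1)    ⊢ (~ (~ (~ ((b | 1) & 1))))
(2) ((b | 1) & 1)  =[and_true →]=  (b | 1)    ⊢ (~ (~ (~ (b | 1))))
(3) (~ (~ (b | 1)))  =[not_not →]=  (b | 1)    ⊢ (~ (b | 1))
(4) (b | 1)  =[and_true ←]=  ((b | 1) & 1)    ⊢ (~ ((b | 1) & 1))
(5) 1  =[or_false ←]=  (1 | 0)    ⊢ (~ ((b | 1) & (1 | 0)))
(6) b  =[or_false ←]=  (b | 0)    ⊢ E2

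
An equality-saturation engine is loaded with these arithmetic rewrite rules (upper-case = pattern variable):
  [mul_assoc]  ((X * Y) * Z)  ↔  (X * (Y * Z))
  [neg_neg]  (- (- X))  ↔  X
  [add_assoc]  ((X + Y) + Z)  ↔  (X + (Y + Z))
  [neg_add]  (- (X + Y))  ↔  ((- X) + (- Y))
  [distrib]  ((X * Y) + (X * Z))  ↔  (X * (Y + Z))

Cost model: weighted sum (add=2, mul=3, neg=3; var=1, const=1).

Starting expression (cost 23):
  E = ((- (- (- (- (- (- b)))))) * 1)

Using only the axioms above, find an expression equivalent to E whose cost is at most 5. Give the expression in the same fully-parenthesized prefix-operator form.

(b * 1)   [cost 5]

1. [neg_neg →] (- (- (- (- b))))  →  (- (- b));  E = ((- (- (- (- b)))) * 1)
2. [neg_neg →] (- (- b))  →  b;  E = ((- (- b)) * 1)
3. [neg_neg →] (- (- b))  →  b;  cost 5 ≤ 5, done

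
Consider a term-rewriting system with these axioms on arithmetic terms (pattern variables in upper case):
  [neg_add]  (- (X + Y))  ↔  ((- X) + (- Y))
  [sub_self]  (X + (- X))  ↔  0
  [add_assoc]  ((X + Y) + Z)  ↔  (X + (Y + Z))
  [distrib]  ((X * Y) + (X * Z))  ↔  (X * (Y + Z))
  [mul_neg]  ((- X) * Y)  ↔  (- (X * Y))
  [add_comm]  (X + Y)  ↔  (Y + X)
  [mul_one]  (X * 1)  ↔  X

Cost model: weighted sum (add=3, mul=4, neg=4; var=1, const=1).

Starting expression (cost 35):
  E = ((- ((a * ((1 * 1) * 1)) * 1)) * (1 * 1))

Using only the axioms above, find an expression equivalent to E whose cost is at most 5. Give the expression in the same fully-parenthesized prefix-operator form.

(- a)   [cost 5]

(1) ((a * ((1 * 1) * 1)) * 1)  =[mul_one →]=  (a * ((1 * 1) * 1))    ⊢ ((- (a * ((1 * 1) * 1))) * (1 * 1))
(2) (1 * 1)  =[mul_one →]=  1    ⊢ ((- (a * ((1 * 1) * 1))) * 1)
(3) (1 * 1)  =[mul_one →]=  1    ⊢ ((- (a * (1 * 1))) * 1)
(4) (1 * 1)  =[mul_one →]=  1    ⊢ ((- (a * 1)) * 1)
(5) ((- (a * 1)) * 1)  =[mul_one →]=  (- (a * 1))
(6) (a * 1)  =[mul_one →]=  a    ⊢ cost 5, within 5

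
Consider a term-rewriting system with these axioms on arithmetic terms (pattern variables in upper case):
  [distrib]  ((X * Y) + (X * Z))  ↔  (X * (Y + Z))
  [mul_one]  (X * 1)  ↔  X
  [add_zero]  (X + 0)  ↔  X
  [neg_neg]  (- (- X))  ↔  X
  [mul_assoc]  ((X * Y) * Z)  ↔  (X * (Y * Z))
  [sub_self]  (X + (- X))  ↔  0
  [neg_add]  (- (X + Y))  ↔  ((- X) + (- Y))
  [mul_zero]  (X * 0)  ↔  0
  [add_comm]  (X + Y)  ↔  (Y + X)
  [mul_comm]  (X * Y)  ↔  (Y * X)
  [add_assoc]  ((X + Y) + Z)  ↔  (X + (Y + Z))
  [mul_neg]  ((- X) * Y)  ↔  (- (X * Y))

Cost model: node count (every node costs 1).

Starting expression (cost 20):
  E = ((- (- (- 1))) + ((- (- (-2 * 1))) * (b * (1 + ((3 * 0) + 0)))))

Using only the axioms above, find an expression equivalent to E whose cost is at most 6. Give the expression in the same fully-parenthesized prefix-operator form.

(1) (3 * 0)  =[mul_zero →]=  0    ⊢ ((- (- (- 1))) + ((- (- (-2 * 1))) * (b * (1 + (0 + 0)))))
(2) (0 + 0)  =[add_zero →]=  0    ⊢ ((- (- (- 1))) + ((- (- (-2 * 1))) * (b * (1 + 0))))
(3) (- (- (- 1)))  =[neg_neg →]=  (- 1)    ⊢ ((- 1) + ((- (- (-2 * 1))) * (b * (1 + 0))))
(4) (1 + 0)  =[add_zero →]=  1    ⊢ ((- 1) + ((- (- (-2 * 1))) * (b * 1)))
(5) (- (- (-2 * 1)))  =[neg_neg →]=  (-2 * 1)    ⊢ ((- 1) + ((-2 * 1) * (b * 1)))
(6) (-2 * 1)  =[mul_one →]=  -2    ⊢ ((- 1) + (-2 * (b * 1)))
(7) (b * 1)  =[mul_one →]=  b    ⊢ cost 6, within 6

((- 1) + (-2 * b))   [cost 6]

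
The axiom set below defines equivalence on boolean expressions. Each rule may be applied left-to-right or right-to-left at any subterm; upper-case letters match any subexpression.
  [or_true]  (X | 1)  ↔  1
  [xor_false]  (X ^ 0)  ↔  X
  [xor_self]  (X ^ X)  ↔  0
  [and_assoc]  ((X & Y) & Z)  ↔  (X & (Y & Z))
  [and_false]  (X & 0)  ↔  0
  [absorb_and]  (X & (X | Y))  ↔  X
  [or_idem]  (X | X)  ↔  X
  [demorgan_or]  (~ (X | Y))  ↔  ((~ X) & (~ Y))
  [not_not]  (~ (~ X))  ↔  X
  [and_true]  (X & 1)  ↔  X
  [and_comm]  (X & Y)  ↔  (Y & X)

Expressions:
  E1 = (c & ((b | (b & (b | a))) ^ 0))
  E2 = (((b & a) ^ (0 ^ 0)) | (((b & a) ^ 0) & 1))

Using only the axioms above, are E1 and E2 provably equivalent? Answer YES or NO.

Every axiom is a valid identity, so a rewrite proof would force E1 and E2 to agree under every assignment.
At a=0, b=1, c=1: E1 = 1 but E2 = 0; they differ, so no derivation exists.

NO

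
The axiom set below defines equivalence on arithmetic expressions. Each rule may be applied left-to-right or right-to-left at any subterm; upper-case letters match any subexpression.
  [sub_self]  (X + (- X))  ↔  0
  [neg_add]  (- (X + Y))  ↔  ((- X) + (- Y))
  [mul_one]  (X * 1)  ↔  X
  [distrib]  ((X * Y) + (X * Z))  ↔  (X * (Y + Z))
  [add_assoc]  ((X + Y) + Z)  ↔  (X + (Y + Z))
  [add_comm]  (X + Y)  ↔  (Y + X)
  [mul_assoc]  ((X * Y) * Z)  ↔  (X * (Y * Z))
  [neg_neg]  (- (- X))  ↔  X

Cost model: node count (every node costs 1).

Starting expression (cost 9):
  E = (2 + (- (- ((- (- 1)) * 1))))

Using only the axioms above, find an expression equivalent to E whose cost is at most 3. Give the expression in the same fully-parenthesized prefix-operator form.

(1 + 2)   [cost 3]

1. [neg_neg →] (- (- ((- (- 1)) * 1)))  →  ((- (- 1)) * 1);  E = (2 + ((- (- 1)) * 1))
2. [neg_neg →] (- (- 1))  →  1;  E = (2 + (1 * 1))
3. [add_comm →] (2 + (1 * 1))  →  ((1 * 1) + 2)
4. [mul_one →] (1 * 1)  →  1;  cost 3 ≤ 3, done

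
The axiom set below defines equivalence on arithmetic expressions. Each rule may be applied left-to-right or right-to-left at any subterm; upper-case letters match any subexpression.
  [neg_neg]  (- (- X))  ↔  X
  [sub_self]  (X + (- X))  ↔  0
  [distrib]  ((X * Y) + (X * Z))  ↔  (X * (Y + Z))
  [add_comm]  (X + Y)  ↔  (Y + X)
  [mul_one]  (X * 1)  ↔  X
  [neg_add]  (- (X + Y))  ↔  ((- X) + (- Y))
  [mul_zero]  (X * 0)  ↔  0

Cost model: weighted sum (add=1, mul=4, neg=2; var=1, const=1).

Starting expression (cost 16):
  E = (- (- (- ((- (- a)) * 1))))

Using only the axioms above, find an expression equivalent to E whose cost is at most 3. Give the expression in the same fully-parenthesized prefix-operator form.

(- a)   [cost 3]

step 1: neg_neg (→) rewrites (- (- a)) into a, now (- (- (- (a * 1))))
step 2: neg_neg (→) rewrites (- (- (- (a * 1)))) into (- (a * 1))
step 3: mul_one (→) rewrites (a * 1) into a, reaching cost 3 (bound 3)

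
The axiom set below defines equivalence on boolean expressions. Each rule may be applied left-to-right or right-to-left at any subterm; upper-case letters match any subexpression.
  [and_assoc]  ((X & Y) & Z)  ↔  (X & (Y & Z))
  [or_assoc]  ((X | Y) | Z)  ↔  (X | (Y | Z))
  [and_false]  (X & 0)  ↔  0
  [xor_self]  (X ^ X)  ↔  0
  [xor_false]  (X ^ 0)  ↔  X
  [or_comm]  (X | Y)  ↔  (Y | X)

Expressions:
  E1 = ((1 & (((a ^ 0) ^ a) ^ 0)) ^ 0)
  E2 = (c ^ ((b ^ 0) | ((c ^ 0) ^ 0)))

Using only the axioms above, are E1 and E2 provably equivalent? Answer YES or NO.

The axioms are sound identities: if E1 ↔* E2 then E1 and E2 evaluate identically under any assignment.
Under a=0, b=1, c=0: E1 evaluates to 0, E2 to 1. Distinct ⇒ no rewrite sequence connects them.

NO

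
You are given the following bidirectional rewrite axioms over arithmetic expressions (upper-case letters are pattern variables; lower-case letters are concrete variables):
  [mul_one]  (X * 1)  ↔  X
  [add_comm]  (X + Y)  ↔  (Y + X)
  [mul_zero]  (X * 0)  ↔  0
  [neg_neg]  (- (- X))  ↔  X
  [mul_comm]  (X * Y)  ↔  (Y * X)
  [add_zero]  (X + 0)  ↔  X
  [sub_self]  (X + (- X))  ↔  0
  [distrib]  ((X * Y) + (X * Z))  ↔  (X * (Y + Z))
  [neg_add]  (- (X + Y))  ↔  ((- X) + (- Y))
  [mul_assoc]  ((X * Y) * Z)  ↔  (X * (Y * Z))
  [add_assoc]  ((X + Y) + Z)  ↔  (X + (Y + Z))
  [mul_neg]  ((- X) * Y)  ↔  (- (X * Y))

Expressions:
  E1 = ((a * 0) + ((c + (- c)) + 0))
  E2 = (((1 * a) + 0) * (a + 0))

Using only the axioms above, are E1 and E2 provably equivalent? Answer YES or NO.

NO

The axioms are sound identities: if E1 ↔* E2 then E1 and E2 evaluate identically under any assignment.
Under a=1, c=0: E1 evaluates to 0, E2 to 1. Distinct ⇒ no rewrite sequence connects them.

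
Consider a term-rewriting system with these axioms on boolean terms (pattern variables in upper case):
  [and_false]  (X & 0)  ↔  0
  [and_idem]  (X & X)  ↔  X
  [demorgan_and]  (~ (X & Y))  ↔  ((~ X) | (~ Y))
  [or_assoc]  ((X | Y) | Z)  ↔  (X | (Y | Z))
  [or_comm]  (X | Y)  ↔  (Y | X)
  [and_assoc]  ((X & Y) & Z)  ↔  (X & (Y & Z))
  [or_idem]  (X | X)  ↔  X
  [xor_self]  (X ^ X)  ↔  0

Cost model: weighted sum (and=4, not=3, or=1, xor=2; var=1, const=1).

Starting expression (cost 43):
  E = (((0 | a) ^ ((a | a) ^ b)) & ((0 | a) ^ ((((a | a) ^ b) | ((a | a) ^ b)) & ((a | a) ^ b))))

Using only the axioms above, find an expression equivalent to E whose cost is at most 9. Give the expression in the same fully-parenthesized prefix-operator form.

step 1: or_idem (→) rewrites (((a | a) ^ b) | ((a | a) ^ b)) into ((a | a) ^ b), now (((0 | a) ^ ((a | a) ^ b)) & ((0 | a) ^ (((a | a) ^ b) & ((a | a) ^ b))))
step 2: and_idem (→) rewrites (((a | a) ^ b) & ((a | a) ^ b)) into ((a | a) ^ b), now (((0 | a) ^ ((a | a) ^ b)) & ((0 | a) ^ ((a | a) ^ b)))
step 3: or_idem (→) rewrites (a | a) into a, now (((0 | a) ^ ((a | a) ^ b)) & ((0 | a) ^ (a ^ b)))
step 4: or_idem (→) rewrites (a | a) into a, now (((0 | a) ^ (a ^ b)) & ((0 | a) ^ (a ^ b)))
step 5: and_idem (→) rewrites (((0 | a) ^ (a ^ b)) & ((0 | a) ^ (a ^ b))) into ((0 | a) ^ (a ^ b)), reaching cost 9 (bound 9)

((0 | a) ^ (a ^ b))   [cost 9]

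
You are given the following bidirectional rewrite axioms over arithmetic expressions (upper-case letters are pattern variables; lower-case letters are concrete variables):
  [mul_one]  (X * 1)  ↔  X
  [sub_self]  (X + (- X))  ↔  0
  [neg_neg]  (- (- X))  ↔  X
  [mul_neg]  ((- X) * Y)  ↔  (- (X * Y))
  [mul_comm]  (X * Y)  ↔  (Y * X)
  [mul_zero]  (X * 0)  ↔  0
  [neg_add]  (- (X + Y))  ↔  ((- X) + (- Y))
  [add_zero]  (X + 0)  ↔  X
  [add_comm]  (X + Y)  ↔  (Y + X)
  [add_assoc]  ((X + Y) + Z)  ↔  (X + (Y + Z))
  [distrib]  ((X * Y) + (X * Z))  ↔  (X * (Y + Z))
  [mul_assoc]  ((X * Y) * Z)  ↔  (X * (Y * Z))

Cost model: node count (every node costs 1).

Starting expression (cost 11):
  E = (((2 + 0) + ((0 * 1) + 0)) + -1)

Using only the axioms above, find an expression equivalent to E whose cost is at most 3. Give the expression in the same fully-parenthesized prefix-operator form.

(2 + -1)   [cost 3]

1. [add_zero →] ((0 * 1) + 0)  →  (0 * 1);  E = (((2 + 0) + (0 * 1)) + -1)
2. [mul_one →] (0 * 1)  →  0;  E = (((2 + 0) + 0) + -1)
3. [add_zero →] ((2 + 0) + 0)  →  (2 + 0);  E = ((2 + 0) + -1)
4. [add_zero →] (2 + 0)  →  2;  cost 3 ≤ 3, done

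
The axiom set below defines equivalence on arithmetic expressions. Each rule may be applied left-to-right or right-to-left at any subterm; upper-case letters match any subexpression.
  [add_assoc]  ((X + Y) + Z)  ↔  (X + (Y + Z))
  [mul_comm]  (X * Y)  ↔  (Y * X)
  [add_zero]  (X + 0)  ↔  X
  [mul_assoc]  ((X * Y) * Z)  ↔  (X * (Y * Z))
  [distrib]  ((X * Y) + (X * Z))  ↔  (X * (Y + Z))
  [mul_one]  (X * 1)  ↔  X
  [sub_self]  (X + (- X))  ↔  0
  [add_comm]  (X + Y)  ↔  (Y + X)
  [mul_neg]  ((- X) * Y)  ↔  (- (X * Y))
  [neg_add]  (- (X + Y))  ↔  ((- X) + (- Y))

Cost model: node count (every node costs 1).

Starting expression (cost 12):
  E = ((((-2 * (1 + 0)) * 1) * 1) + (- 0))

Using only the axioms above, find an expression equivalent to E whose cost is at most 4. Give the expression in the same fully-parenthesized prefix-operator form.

1. [mul_one →] (((-2 * (1 + 0)) * 1) * 1)  →  ((-2 * (1 + 0)) * 1);  E = (((-2 * (1 + 0)) * 1) + (- 0))
2. [add_zero →] (1 + 0)  →  1;  E = (((-2 * 1) * 1) + (- 0))
3. [mul_one →] ((-2 * 1) * 1)  →  (-2 * 1);  E = ((-2 * 1) + (- 0))
4. [mul_one →] (-2 * 1)  →  -2;  cost 4 ≤ 4, done

(-2 + (- 0))   [cost 4]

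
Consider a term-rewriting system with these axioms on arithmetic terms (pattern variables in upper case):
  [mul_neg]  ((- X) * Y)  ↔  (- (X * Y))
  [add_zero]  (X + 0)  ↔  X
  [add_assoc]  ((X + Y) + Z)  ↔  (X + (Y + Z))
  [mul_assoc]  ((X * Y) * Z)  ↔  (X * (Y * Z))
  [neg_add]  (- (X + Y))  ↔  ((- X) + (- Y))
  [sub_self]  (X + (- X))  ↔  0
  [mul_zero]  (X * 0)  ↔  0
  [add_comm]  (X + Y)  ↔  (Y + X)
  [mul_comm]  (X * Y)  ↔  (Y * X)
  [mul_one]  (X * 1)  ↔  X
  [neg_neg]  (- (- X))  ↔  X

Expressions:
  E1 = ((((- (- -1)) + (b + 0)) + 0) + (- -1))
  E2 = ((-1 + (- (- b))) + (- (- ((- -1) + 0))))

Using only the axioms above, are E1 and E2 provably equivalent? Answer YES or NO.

(1) (- (- -1))  =[neg_neg →]=  -1    ⊢ (((-1 + (b + 0)) + 0) + (- -1))
(2) (b + 0)  =[add_zero →]=  b    ⊢ (((-1 + b) + 0) + (- -1))
(3) ((-1 + b) + 0)  =[add_zero →]=  (-1 + b)    ⊢ ((-1 + b) + (- -1))
(4) b  =[neg_neg ←]=  (- (- b))    ⊢ ((-1 + (- (- b))) + (- -1))
(5) (- -1)  =[neg_neg ←]=  (- (- (- -1)))    ⊢ ((-1 + (- (- b))) + (- (- (- -1))))
(6) (- -1)  =[add_zero ←]=  ((- -1) + 0)    ⊢ E2

YES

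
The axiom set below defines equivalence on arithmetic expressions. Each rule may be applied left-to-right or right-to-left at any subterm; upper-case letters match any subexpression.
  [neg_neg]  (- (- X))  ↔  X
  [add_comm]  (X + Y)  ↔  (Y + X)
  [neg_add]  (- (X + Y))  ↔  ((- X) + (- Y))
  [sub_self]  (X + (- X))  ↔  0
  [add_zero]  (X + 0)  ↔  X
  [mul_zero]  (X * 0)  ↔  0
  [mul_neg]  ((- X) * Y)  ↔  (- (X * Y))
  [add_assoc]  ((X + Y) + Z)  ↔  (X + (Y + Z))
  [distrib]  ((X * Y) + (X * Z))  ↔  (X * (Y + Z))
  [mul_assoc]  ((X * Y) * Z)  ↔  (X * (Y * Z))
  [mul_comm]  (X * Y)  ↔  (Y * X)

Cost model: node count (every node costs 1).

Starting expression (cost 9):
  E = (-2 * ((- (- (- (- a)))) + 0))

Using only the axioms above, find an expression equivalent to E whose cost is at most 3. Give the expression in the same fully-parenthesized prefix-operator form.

(-2 * a)   [cost 3]

(1) ((- (- (- (- a)))) + 0)  =[add_zero →]=  (- (- (- (- a))))    ⊢ (-2 * (- (- (- (- a)))))
(2) (- (- (- a)))  =[neg_neg →]=  (- a)    ⊢ (-2 * (- (- a)))
(3) (- (- a))  =[neg_neg →]=  a    ⊢ cost 3, within 3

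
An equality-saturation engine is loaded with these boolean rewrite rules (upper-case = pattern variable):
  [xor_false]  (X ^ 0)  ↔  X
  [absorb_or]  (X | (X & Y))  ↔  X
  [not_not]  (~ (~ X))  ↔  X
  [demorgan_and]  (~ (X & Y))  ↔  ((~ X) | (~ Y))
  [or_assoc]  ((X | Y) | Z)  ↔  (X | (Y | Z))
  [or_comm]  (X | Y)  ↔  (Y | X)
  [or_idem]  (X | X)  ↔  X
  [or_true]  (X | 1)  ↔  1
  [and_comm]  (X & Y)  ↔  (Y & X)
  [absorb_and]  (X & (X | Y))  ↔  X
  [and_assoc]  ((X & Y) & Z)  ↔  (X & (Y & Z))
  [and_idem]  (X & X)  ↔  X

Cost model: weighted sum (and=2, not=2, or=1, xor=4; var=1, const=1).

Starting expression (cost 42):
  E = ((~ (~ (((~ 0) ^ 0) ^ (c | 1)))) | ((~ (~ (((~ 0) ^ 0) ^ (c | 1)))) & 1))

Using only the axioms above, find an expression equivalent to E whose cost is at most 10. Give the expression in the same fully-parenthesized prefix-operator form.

1. [absorb_or →] ((~ (~ (((~ 0) ^ 0) ^ (c | 1)))) | ((~ (~ (((~ 0) ^ 0) ^ (c | 1)))) & 1))  →  (~ (~ (((~ 0) ^ 0) ^ (c | 1))))
2. [not_not →] (~ (~ (((~ 0) ^ 0) ^ (c | 1))))  →  (((~ 0) ^ 0) ^ (c | 1))
3. [xor_false →] ((~ 0) ^ 0)  →  (~ 0);  cost 10 ≤ 10, done

((~ 0) ^ (c | 1))   [cost 10]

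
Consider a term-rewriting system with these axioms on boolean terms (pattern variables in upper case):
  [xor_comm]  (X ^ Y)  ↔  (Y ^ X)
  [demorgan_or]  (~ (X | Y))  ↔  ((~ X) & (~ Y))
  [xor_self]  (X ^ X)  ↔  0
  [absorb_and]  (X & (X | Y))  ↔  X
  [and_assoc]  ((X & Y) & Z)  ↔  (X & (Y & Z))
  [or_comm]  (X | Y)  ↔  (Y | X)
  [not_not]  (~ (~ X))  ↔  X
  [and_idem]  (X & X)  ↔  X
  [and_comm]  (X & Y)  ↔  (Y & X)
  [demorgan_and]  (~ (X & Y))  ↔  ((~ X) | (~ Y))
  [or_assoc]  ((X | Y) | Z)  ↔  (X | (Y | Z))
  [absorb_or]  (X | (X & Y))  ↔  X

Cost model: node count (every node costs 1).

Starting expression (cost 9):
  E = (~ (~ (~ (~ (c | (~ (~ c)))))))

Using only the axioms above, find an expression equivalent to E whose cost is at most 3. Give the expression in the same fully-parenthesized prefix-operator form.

(1) (~ (~ c))  =[not_not →]=  c    ⊢ (~ (~ (~ (~ (c | c)))))
(2) (~ (~ (c | c)))  =[not_not →]=  (c | c)    ⊢ (~ (~ (c | c)))
(3) (~ (~ (c | c)))  =[not_not →]=  (c | c)    ⊢ cost 3, within 3

(c | c)   [cost 3]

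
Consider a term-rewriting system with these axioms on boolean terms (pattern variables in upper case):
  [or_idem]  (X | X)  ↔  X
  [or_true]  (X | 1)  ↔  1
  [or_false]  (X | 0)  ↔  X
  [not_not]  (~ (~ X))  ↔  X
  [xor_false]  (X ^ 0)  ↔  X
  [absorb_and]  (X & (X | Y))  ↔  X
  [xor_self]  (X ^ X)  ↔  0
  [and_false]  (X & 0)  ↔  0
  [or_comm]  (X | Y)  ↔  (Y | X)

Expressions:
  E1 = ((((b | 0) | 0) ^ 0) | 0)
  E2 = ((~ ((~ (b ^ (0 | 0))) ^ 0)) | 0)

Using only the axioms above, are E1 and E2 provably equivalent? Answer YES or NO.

1. [or_false →] (b | 0)  →  b;  E1 = (((b | 0) ^ 0) | 0)
2. [or_false →] (b | 0)  →  b;  E1 = ((b ^ 0) | 0)
3. [or_false →] ((b ^ 0) | 0)  →  (b ^ 0)
4. [not_not ←] (b ^ 0)  →  (~ (~ (b ^ 0)))
5. [or_false ←] (~ (~ (b ^ 0)))  →  ((~ (~ (b ^ 0))) | 0)
6. [or_idem ←] 0  →  (0 | 0);  E1 = ((~ (~ (b ^ (0 | 0)))) | 0)
7. [xor_false ←] (~ (b ^ (0 | 0)))  →  ((~ (b ^ (0 | 0))) ^ 0);  this is E2

YES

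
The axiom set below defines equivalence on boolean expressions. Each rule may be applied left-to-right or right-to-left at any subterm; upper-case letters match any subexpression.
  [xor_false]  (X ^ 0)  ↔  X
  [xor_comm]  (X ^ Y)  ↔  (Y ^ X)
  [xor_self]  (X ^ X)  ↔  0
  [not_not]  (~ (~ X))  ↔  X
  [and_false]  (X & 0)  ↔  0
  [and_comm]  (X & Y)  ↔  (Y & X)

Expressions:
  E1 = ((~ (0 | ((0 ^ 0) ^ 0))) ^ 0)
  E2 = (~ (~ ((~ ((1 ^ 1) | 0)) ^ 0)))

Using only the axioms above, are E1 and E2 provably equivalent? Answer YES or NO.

YES

1. [xor_false →] ((0 ^ 0) ^ 0)  →  (0 ^ 0);  E1 = ((~ (0 | (0 ^ 0))) ^ 0)
2. [xor_false →] ((~ (0 | (0 ^ 0))) ^ 0)  →  (~ (0 | (0 ^ 0)))
3. [xor_false →] (0 ^ 0)  →  0;  E1 = (~ (0 | 0))
4. [not_not ←] (0 | 0)  →  (~ (~ (0 | 0)));  E1 = (~ (~ (~ (0 | 0))))
5. [xor_self ←] 0  →  (1 ^ 1);  E1 = (~ (~ (~ ((1 ^ 1) | 0))))
6. [xor_false ←] (~ ((1 ^ 1) | 0))  →  ((~ ((1 ^ 1) | 0)) ^ 0);  this is E2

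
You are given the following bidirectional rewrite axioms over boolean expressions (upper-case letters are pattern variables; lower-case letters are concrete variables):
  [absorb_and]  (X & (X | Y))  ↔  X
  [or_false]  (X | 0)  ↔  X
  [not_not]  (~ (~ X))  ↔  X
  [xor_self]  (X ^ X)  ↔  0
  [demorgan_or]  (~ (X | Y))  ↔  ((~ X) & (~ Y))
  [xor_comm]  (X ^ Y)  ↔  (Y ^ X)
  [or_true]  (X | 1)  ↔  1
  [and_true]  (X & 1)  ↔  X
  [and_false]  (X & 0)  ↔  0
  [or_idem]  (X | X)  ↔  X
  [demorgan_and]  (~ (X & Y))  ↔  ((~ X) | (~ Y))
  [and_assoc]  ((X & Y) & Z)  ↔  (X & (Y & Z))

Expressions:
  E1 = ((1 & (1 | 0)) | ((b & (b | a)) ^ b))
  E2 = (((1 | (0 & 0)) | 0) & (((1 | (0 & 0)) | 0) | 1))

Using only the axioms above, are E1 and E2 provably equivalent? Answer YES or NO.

YES

step 1: absorb_and (→) rewrites (1 & (1 | 0)) into 1, now (1 | ((b & (b | a)) ^ b))
step 2: absorb_and (→) rewrites (b & (b | a)) into b, now (1 | (b ^ b))
step 3: xor_self (→) rewrites (b ^ b) into 0, now (1 | 0)
step 4: and_false (←) rewrites 0 into (0 & 0), now (1 | (0 & 0))
step 5: or_false (←) rewrites (1 | (0 & 0)) into ((1 | (0 & 0)) | 0)
step 6: absorb_and (←) rewrites ((1 | (0 & 0)) | 0) into (((1 | (0 & 0)) | 0) & (((1 | (0 & 0)) | 0) | 1)), which is E2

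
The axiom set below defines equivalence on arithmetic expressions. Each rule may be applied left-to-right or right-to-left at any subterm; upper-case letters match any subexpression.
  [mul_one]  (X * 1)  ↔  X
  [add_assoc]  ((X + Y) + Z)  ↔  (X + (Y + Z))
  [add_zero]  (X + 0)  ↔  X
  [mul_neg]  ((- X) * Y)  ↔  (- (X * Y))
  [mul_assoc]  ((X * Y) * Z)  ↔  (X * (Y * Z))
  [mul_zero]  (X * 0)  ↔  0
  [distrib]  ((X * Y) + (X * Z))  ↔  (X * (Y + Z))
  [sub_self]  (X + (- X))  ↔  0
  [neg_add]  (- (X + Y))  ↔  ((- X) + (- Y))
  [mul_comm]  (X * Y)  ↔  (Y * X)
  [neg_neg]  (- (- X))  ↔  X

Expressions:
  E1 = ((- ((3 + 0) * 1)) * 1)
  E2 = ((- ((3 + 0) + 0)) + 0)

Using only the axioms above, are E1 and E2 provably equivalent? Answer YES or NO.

(1) ((3 + 0) * 1)  =[mul_one →]=  (3 + 0)    ⊢ ((- (3 + 0)) * 1)
(2) (3 + 0)  =[add_zero →]=  3    ⊢ ((- 3) * 1)
(3) ((- 3) * 1)  =[mul_one →]=  (- 3)
(4) 3  =[add_zero ←]=  (3 + 0)    ⊢ (- (3 + 0))
(5) (- (3 + 0))  =[add_zero ←]=  ((- (3 + 0)) + 0)
(6) (3 + 0)  =[add_zero ←]=  ((3 + 0) + 0)    ⊢ E2

YES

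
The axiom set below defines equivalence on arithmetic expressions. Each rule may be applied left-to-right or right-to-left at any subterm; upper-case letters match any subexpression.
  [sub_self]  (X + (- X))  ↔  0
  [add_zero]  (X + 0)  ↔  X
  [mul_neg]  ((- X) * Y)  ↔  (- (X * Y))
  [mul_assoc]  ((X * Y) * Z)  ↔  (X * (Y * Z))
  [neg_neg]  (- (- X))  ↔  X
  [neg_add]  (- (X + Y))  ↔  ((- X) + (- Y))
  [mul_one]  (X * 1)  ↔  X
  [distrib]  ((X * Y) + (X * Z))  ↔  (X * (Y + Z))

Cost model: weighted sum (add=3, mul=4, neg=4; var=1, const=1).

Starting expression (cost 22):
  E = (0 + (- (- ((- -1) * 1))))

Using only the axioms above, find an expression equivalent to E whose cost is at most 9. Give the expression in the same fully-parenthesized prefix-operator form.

(0 + (- -1))   [cost 9]

(1) ((- -1) * 1)  =[mul_neg →]=  (- (-1 * 1))    ⊢ (0 + (- (- (- (-1 * 1)))))
(2) (- (- (-1 * 1)))  =[neg_neg →]=  (-1 * 1)    ⊢ (0 + (- (-1 * 1)))
(3) (-1 * 1)  =[mul_one →]=  -1    ⊢ cost 9, within 9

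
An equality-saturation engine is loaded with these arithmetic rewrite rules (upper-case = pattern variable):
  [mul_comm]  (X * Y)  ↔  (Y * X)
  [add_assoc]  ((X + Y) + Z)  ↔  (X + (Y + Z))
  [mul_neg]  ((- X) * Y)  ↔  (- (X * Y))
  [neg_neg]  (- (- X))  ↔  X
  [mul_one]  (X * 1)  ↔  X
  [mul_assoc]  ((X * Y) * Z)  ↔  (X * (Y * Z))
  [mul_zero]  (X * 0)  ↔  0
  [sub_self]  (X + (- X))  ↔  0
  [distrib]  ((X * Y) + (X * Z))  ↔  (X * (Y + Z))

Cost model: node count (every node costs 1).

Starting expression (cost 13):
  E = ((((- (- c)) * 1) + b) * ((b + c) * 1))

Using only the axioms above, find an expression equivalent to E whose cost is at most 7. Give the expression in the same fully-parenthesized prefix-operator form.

(1) (- (- c))  =[neg_neg →]=  c    ⊢ (((c * 1) + b) * ((b + c) * 1))
(2) ((b + c) * 1)  =[mul_one →]=  (b + c)    ⊢ (((c * 1) + b) * (b + c))
(3) (c * 1)  =[mul_one →]=  c    ⊢ cost 7, within 7

((c + b) * (b + c))   [cost 7]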